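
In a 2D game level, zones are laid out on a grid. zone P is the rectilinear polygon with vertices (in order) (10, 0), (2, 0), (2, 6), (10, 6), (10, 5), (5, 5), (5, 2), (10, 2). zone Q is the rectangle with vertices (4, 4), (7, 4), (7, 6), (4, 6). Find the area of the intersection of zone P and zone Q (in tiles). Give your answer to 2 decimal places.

4.00

The intersection is the polygon with vertices (7,6), (7,5), (5,5), (5,4), (4,4), (4,6).
By the shoelace formula its area is 4.00.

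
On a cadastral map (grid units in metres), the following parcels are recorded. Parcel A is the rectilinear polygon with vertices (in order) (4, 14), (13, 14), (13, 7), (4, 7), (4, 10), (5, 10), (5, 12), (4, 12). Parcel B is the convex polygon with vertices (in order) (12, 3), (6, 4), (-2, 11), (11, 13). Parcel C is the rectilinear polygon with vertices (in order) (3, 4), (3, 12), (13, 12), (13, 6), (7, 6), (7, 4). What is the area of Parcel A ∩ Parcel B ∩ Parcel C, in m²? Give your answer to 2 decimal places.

34.75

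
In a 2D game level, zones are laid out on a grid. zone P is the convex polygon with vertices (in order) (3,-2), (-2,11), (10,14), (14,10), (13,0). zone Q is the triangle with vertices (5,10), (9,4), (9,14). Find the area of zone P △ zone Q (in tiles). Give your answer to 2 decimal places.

|zone P| = 180.5, |zone Q| = 20, |zone P∩zone Q| = 19.9583.
|zone P △ zone Q| = |zone P| + |zone Q| − 2·|zone P∩zone Q| = 180.5 + 20 − 39.9167 = 160.58.

160.58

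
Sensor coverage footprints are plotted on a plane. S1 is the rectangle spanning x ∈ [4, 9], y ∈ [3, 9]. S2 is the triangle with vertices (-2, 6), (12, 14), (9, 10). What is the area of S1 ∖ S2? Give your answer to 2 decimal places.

|S1| = 30, |S1∩S2| = 0.9205.
|S1 ∖ S2| = |S1| − |S1∩S2| = 30 − 0.9205 = 29.08.

29.08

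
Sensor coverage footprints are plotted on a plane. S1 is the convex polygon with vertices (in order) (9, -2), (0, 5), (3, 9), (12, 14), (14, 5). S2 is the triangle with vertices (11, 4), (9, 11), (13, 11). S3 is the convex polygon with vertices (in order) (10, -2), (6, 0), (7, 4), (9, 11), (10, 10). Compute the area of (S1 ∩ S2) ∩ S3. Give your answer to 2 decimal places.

1.25

The region (S1 ∩ S2) ∩ S3 is the polygon with vertices (9,11), (10,10), (10,7.5).
By the shoelace formula its area is 1.25.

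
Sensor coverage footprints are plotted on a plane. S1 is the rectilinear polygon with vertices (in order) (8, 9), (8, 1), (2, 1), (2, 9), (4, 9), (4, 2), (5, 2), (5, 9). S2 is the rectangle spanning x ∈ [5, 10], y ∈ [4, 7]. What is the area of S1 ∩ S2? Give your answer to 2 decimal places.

9.00

The intersection is the polygon with vertices (8,4), (5,4), (5,7), (8,7).
By the shoelace formula its area is 9.00.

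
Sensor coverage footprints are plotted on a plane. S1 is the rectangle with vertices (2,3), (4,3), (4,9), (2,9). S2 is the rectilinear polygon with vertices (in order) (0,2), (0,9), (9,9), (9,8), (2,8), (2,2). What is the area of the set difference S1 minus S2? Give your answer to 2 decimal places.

10.00

|S1| = 12, |S1∩S2| = 2.
|S1 ∖ S2| = |S1| − |S1∩S2| = 12 − 2 = 10.00.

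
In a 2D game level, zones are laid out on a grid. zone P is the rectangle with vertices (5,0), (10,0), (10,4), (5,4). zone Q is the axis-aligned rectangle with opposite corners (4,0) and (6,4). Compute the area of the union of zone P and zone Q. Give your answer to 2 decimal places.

24.00

By inclusion–exclusion:
Individual areas: |zone P| = 20, |zone Q| = 8.
|zone P∩zone Q|: x∈[5,6], y∈[0,4] → 1·4 = 4.
|zone P ∪ zone Q| = 28 − 4 = 24.00.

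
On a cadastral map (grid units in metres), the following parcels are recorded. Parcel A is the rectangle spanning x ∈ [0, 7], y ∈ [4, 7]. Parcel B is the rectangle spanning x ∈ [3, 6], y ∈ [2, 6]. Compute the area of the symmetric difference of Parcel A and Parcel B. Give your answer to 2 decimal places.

|Parcel A∩Parcel B|: x∈[3,6], y∈[4,6] → 3·2 = 6.
|Parcel A △ Parcel B| = |Parcel A| + |Parcel B| − 2·|Parcel A∩Parcel B| = 21 + 12 − 12 = 21.00.

21.00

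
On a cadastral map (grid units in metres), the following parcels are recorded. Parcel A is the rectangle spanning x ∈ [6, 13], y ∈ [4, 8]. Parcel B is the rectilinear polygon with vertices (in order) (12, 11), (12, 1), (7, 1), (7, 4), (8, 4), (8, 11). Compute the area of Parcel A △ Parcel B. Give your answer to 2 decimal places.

39.00

|Parcel A| = 28, |Parcel B| = 43, |Parcel A∩Parcel B| = 16.
|Parcel A △ Parcel B| = |Parcel A| + |Parcel B| − 2·|Parcel A∩Parcel B| = 28 + 43 − 32 = 39.00.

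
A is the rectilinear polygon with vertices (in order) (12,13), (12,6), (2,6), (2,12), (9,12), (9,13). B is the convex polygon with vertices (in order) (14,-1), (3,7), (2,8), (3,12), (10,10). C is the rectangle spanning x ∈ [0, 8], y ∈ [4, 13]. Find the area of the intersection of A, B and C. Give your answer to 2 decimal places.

The intersection is the polygon with vertices (3,7), (2,8), (3,12), (8,10.571), (8,6), (4.375,6).
By the shoelace formula its area is 28.24.

28.24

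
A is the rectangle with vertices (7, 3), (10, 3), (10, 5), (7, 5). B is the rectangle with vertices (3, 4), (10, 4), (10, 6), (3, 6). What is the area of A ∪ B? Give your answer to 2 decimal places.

17.00

By inclusion–exclusion:
Individual areas: |A| = 6, |B| = 14.
|A∩B|: x∈[7,10], y∈[4,5] → 3·1 = 3.
|A ∪ B| = 20 − 3 = 17.00.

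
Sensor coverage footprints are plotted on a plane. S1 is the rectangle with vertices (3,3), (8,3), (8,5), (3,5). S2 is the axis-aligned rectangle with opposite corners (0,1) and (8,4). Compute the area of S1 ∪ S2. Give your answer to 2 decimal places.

By inclusion–exclusion:
Individual areas: |S1| = 10, |S2| = 24.
|S1∩S2|: x∈[3,8], y∈[3,4] → 5·1 = 5.
|S1 ∪ S2| = 34 − 5 = 29.00.

29.00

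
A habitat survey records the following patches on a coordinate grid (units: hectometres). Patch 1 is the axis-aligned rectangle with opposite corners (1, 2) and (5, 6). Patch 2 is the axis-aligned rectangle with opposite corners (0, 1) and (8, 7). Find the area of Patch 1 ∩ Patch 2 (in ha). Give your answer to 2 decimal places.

|Patch 1∩Patch 2|: x∈[1,5], y∈[2,6] → 4·4 = 16.

16.00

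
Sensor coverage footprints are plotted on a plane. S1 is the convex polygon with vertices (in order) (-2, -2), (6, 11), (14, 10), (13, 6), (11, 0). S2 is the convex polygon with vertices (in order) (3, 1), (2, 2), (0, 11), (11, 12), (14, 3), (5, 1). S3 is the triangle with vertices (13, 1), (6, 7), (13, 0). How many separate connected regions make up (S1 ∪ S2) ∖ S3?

1

(S1 ∪ S2) ∖ S3 is a single connected region.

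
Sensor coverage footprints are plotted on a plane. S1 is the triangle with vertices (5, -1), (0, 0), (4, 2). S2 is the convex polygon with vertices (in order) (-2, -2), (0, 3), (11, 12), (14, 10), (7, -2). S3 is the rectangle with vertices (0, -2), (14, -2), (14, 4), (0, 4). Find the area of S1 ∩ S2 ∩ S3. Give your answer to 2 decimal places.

The intersection is the polygon with vertices (4,2), (5,-1), (0,0).
By the shoelace formula its area is 7.00.

7.00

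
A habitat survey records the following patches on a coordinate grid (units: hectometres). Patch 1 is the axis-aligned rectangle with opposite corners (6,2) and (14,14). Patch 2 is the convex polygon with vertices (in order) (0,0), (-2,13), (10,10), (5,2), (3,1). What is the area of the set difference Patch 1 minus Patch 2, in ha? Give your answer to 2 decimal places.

|Patch 1| = 96, |Patch 1∩Patch 2| = 14.8.
|Patch 1 ∖ Patch 2| = |Patch 1| − |Patch 1∩Patch 2| = 96 − 14.8 = 81.20.

81.20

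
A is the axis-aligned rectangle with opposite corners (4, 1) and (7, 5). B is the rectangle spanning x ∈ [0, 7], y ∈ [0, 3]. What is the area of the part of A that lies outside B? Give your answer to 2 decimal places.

|A∩B|: x∈[4,7], y∈[1,3] → 3·2 = 6.
|A| = 12.
|A ∖ B| = |A| − |A∩B| = 12 − 6 = 6.00.

6.00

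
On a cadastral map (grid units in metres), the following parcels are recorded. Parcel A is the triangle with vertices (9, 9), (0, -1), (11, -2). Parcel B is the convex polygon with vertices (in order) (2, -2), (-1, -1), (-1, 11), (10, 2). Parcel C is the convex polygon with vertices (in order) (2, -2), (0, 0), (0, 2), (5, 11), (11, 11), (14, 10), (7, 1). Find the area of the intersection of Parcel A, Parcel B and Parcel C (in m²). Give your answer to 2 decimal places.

25.54

The intersection is the polygon with vertices (5.796,5.44), (8.642,3.111), (7,1), (3.184,-1.29), (1.1,-1.1), (0.474,-0.474).
By the shoelace formula its area is 25.54.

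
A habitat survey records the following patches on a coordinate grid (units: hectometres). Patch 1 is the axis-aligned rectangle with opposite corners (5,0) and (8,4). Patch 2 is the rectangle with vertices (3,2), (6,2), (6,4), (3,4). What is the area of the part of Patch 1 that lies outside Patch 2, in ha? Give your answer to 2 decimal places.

10.00

|Patch 1∩Patch 2|: x∈[5,6], y∈[2,4] → 1·2 = 2.
|Patch 1| = 12.
|Patch 1 ∖ Patch 2| = |Patch 1| − |Patch 1∩Patch 2| = 12 − 2 = 10.00.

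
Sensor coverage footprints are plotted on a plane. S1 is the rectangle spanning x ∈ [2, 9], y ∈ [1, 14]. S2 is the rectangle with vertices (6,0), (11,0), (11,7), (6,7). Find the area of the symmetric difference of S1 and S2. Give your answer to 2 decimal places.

|S1∩S2|: x∈[6,9], y∈[1,7] → 3·6 = 18.
|S1 △ S2| = |S1| + |S2| − 2·|S1∩S2| = 91 + 35 − 36 = 90.00.

90.00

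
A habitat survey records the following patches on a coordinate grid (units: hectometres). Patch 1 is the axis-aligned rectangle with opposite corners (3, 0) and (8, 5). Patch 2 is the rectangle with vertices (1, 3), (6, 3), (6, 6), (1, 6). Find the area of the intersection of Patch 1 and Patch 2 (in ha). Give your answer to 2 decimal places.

|Patch 1∩Patch 2|: x∈[3,6], y∈[3,5] → 3·2 = 6.

6.00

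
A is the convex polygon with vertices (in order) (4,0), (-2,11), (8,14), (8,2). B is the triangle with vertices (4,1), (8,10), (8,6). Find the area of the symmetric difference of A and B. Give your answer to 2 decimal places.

80.00

|A| = 88, |B| = 8, |A∩B| = 8.
|A △ B| = |A| + |B| − 2·|A∩B| = 88 + 8 − 16 = 80.00.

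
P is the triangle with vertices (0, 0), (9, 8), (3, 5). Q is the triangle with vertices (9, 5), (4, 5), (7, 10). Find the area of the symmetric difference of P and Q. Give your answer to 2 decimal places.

|P| = 10.5, |Q| = 12.5, |P∩Q| = 3.4082.
|P △ Q| = |P| + |Q| − 2·|P∩Q| = 10.5 + 12.5 − 6.8165 = 16.18.

16.18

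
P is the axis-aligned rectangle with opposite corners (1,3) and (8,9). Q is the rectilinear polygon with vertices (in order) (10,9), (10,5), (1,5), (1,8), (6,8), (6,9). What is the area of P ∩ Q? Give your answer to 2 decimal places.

The intersection is the polygon with vertices (8,5), (1,5), (1,8), (6,8), (6,9), (8,9).
By the shoelace formula its area is 23.00.

23.00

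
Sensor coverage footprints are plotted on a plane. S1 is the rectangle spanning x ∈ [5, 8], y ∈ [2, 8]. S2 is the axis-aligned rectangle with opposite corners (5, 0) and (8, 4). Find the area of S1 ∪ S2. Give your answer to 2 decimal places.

24.00

By inclusion–exclusion:
Individual areas: |S1| = 18, |S2| = 12.
|S1∩S2|: x∈[5,8], y∈[2,4] → 3·2 = 6.
|S1 ∪ S2| = 30 − 6 = 24.00.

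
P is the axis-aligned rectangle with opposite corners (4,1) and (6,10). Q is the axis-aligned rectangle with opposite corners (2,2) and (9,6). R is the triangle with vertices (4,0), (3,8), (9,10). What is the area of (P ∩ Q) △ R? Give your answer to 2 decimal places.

|P ∩ Q| = 8.
|(P ∩ Q) ∩ R| = 7.
|(P ∩ Q) △ R| = 8 + 25 − 14 = 19.00.

19.00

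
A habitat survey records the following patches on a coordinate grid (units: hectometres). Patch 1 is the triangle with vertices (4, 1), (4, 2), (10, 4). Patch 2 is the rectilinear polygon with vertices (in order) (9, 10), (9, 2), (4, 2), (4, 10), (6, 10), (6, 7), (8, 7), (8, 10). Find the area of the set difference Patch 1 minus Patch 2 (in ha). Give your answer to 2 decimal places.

1.08

|Patch 1| = 3, |Patch 1∩Patch 2| = 1.9167.
|Patch 1 ∖ Patch 2| = |Patch 1| − |Patch 1∩Patch 2| = 3 − 1.9167 = 1.08.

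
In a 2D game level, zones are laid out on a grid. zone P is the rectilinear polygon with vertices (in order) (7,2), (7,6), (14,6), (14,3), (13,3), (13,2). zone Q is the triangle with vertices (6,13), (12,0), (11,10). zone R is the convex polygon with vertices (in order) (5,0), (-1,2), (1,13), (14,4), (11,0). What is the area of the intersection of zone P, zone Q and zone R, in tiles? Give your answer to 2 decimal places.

The intersection is the polygon with vertices (11.8,2), (11.077,2), (9.231,6), (11.111,6), (11.421,5.785).
By the shoelace formula its area is 5.75.

5.75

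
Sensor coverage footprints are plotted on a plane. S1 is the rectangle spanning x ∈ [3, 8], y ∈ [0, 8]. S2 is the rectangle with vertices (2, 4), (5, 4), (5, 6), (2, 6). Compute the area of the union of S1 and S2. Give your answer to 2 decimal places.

By inclusion–exclusion:
Individual areas: |S1| = 40, |S2| = 6.
|S1∩S2|: x∈[3,5], y∈[4,6] → 2·2 = 4.
|S1 ∪ S2| = 46 − 4 = 42.00.

42.00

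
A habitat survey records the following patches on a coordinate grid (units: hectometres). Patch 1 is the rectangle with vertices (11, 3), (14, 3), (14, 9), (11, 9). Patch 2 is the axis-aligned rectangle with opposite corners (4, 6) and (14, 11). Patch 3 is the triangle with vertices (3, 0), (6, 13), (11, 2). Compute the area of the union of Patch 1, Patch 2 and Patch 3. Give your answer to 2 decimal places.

92.58

By inclusion–exclusion:
Individual areas: |Patch 1| = 18, |Patch 2| = 50, |Patch 3| = 49.
|Patch 1∩Patch 2|: x∈[11,14], y∈[6,9] → 3·3 = 9.
|Patch 1∩Patch 3| = 0.
|Patch 2∩Patch 3| = 15.4196.
|Patch 1∩Patch 2∩Patch 3| = 0.
|Patch 1 ∪ Patch 2 ∪ Patch 3| = 117 − 24.4196 + 0 = 92.58.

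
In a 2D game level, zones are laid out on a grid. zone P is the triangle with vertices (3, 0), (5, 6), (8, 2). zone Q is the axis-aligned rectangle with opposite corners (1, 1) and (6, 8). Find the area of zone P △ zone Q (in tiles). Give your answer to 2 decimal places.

31.10

|zone P| = 13, |zone Q| = 35, |zone P∩zone Q| = 8.45.
|zone P △ zone Q| = |zone P| + |zone Q| − 2·|zone P∩zone Q| = 13 + 35 − 16.9 = 31.10.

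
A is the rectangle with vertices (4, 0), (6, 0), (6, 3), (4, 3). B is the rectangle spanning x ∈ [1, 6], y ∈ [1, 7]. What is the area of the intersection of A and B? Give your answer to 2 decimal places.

|A∩B|: x∈[4,6], y∈[1,3] → 2·2 = 4.

4.00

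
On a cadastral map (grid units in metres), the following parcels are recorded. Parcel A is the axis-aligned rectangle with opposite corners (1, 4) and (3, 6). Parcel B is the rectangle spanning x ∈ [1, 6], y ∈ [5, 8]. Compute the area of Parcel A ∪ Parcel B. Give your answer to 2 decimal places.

By inclusion–exclusion:
Individual areas: |Parcel A| = 4, |Parcel B| = 15.
|Parcel A∩Parcel B|: x∈[1,3], y∈[5,6] → 2·1 = 2.
|Parcel A ∪ Parcel B| = 19 − 2 = 17.00.

17.00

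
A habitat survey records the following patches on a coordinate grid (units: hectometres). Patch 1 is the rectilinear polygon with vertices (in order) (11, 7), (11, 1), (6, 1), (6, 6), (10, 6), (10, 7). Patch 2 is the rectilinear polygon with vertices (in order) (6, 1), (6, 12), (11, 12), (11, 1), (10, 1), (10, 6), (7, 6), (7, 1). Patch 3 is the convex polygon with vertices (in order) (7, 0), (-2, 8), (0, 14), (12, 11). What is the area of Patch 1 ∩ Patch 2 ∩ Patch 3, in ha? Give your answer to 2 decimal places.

5.04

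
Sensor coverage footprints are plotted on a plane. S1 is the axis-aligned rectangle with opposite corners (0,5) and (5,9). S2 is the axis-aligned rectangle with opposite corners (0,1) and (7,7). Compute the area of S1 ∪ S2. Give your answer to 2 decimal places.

By inclusion–exclusion:
Individual areas: |S1| = 20, |S2| = 42.
|S1∩S2|: x∈[0,5], y∈[5,7] → 5·2 = 10.
|S1 ∪ S2| = 62 − 10 = 52.00.

52.00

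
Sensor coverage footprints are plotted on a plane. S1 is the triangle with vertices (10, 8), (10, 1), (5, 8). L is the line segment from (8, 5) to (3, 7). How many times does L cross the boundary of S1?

1

The segment meets the boundary at (6.8,5.48).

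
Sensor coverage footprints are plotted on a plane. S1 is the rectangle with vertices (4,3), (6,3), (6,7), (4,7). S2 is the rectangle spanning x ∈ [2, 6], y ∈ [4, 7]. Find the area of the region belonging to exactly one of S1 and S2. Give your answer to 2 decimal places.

8.00

|S1∩S2|: x∈[4,6], y∈[4,7] → 2·3 = 6.
|S1 △ S2| = |S1| + |S2| − 2·|S1∩S2| = 8 + 12 − 12 = 8.00.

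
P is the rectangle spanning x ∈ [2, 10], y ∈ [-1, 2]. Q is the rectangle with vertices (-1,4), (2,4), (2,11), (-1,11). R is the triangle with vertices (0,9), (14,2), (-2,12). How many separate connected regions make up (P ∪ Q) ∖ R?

3

(P ∪ Q) ∖ R splits into 3 disjoint pieces (area 24, area 14.75, area 1.8).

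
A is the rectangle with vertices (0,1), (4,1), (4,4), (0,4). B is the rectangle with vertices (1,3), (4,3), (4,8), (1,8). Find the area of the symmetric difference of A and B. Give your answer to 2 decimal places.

|A∩B|: x∈[1,4], y∈[3,4] → 3·1 = 3.
|A △ B| = |A| + |B| − 2·|A∩B| = 12 + 15 − 6 = 21.00.

21.00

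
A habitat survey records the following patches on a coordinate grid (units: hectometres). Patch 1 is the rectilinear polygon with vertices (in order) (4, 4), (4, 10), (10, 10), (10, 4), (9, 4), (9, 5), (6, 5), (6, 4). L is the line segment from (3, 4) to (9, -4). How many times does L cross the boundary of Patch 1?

The segment lies entirely outside Patch 1 and never meets its boundary.

0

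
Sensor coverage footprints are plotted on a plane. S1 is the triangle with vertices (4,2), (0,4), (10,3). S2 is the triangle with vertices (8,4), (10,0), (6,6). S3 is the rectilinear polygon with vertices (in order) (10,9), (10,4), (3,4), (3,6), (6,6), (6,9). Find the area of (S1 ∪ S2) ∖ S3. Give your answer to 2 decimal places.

|S1 ∪ S2| = 9.7772.
|(S1 ∪ S2) ∩ S3| = 0.6667.
|(S1 ∪ S2) ∖ S3| = 9.7772 − 0.6667 = 9.11.

9.11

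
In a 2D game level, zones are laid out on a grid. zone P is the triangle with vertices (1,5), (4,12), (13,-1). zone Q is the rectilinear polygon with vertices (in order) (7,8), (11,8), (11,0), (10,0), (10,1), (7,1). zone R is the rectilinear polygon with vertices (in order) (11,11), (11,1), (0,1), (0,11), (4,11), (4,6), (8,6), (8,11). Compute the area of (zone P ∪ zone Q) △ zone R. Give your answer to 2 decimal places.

|zone P ∪ zone Q| = 65.1389.
|(zone P ∪ zone Q) ∩ zone R| = 48.2857.
|(zone P ∪ zone Q) △ zone R| = 65.1389 + 90 − 96.5714 = 58.57.

58.57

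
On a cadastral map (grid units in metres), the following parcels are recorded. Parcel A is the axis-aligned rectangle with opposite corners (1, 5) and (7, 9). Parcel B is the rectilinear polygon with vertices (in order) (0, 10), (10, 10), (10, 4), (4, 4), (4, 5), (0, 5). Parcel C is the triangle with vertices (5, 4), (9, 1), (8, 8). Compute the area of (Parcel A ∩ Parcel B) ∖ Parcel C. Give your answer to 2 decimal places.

22.96

|Parcel A ∩ Parcel B| = 24.
|(Parcel A ∩ Parcel B) ∩ Parcel C| = 1.0417.
|(Parcel A ∩ Parcel B) ∖ Parcel C| = 24 − 1.0417 = 22.96.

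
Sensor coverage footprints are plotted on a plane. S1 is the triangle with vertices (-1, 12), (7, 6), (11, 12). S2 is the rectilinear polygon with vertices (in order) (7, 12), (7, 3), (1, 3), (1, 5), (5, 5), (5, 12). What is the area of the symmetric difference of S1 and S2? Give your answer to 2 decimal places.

|S1| = 36, |S2| = 26, |S1∩S2| = 10.5.
|S1 △ S2| = |S1| + |S2| − 2·|S1∩S2| = 36 + 26 − 21 = 41.00.

41.00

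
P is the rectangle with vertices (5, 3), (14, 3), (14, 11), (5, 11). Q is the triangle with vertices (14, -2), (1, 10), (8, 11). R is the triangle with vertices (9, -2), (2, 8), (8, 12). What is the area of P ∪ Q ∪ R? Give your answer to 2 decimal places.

102.08

By inclusion–exclusion:
Individual areas: |P| = 72, |Q| = 48.5, |R| = 44.
|P∩Q| = 32.2001.
|P∩R| = 25.9286.
|Q∩R| = 24.2594.
|P∩Q∩R| = 19.9698.
|P ∪ Q ∪ R| = 164.5 − 82.388 + 19.9698 = 102.08.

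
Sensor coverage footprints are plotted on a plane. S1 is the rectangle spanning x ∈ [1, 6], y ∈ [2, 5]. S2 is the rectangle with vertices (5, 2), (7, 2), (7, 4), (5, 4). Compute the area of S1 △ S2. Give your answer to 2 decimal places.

15.00

|S1∩S2|: x∈[5,6], y∈[2,4] → 1·2 = 2.
|S1 △ S2| = |S1| + |S2| − 2·|S1∩S2| = 15 + 4 − 4 = 15.00.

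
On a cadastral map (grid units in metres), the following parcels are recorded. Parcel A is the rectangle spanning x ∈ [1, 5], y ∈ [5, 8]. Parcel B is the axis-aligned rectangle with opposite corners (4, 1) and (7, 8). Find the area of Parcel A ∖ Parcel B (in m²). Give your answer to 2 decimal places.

9.00

|Parcel A∩Parcel B|: x∈[4,5], y∈[5,8] → 1·3 = 3.
|Parcel A| = 12.
|Parcel A ∖ Parcel B| = |Parcel A| − |Parcel A∩Parcel B| = 12 − 3 = 9.00.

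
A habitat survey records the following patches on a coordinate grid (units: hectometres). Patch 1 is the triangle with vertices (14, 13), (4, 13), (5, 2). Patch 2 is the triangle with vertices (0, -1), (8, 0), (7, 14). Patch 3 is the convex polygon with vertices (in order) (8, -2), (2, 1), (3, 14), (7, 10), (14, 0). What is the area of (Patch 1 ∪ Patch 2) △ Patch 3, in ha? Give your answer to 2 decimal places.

81.50

|Patch 1 ∪ Patch 2| = 89.236.
|(Patch 1 ∪ Patch 2) ∩ Patch 3| = 53.6179.
|(Patch 1 ∪ Patch 2) △ Patch 3| = 89.236 + 99.5 − 107.2358 = 81.50.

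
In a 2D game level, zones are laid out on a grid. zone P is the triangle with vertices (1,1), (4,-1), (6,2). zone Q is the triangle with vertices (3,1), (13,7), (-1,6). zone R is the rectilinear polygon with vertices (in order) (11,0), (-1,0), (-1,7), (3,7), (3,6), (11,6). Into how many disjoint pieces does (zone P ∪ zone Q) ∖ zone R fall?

(zone P ∪ zone Q) ∖ zone R splits into 2 disjoint pieces (area 1.0833, area 5.6286).

2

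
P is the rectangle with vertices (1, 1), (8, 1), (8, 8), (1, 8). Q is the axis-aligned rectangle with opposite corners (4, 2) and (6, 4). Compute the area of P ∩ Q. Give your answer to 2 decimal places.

4.00

|P∩Q|: x∈[4,6], y∈[2,4] → 2·2 = 4.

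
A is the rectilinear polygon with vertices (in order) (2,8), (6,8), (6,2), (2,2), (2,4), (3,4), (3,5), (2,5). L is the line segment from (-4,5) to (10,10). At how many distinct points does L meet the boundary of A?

The segment meets the boundary at (4.4,8), (2,7.143).

2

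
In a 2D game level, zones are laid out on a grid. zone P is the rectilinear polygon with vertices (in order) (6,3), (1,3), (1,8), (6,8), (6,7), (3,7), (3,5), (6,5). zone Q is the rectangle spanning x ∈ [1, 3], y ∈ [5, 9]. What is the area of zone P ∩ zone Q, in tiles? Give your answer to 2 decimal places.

The intersection is the polygon with vertices (1,8), (3,8), (3,7), (3,5), (1,5).
By the shoelace formula its area is 6.00.

6.00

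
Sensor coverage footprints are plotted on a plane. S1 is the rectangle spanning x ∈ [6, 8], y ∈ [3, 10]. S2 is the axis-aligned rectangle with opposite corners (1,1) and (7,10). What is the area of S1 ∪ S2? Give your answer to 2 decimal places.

61.00

By inclusion–exclusion:
Individual areas: |S1| = 14, |S2| = 54.
|S1∩S2|: x∈[6,7], y∈[3,10] → 1·7 = 7.
|S1 ∪ S2| = 68 − 7 = 61.00.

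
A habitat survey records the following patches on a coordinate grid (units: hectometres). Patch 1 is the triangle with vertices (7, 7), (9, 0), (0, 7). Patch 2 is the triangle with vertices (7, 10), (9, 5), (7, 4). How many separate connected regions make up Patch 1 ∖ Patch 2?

Patch 1 ∖ Patch 2 is a single connected region.

1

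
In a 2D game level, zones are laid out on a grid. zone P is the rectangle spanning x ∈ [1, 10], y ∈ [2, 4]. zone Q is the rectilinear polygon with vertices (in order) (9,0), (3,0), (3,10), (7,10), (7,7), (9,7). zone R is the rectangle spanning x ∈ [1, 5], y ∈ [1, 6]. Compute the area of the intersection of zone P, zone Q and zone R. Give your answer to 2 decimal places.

4.00

The intersection is the polygon with vertices (3,2), (3,4), (5,4), (5,2).
By the shoelace formula its area is 4.00.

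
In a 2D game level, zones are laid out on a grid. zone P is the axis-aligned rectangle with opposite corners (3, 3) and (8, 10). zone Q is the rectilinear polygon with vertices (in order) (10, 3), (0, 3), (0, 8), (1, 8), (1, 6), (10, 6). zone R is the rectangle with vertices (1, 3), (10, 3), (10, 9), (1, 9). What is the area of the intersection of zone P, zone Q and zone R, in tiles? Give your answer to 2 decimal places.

The intersection is the polygon with vertices (3,3), (3,6), (8,6), (8,3).
By the shoelace formula its area is 15.00.

15.00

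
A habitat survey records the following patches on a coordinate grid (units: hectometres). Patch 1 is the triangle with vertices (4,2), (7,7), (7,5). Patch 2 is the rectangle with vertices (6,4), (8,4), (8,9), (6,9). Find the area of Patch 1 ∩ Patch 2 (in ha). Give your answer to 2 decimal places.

The intersection is the polygon with vertices (7,7), (7,5), (6,4), (6,5.333).
By the shoelace formula its area is 1.67.

1.67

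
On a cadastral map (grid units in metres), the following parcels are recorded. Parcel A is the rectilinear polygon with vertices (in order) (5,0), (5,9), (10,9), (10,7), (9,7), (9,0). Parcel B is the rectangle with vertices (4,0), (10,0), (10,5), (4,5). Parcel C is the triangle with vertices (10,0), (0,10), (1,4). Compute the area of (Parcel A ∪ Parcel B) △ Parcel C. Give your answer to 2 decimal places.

54.00

|Parcel A ∪ Parcel B| = 48.
|(Parcel A ∪ Parcel B) ∩ Parcel C| = 9.5.
|(Parcel A ∪ Parcel B) △ Parcel C| = 48 + 25 − 19 = 54.00.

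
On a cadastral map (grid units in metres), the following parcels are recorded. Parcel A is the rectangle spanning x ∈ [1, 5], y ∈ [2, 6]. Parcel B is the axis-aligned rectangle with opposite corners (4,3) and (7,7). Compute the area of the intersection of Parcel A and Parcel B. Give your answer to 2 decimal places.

|Parcel A∩Parcel B|: x∈[4,5], y∈[3,6] → 1·3 = 3.

3.00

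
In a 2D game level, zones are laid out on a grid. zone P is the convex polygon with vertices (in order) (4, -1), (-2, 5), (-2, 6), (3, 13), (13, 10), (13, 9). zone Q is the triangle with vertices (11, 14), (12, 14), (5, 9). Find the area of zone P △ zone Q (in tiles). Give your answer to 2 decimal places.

115.80

|zone P| = 114.5, |zone Q| = 2.5, |zone P∩zone Q| = 0.5986.
|zone P △ zone Q| = |zone P| + |zone Q| − 2·|zone P∩zone Q| = 114.5 + 2.5 − 1.1972 = 115.80.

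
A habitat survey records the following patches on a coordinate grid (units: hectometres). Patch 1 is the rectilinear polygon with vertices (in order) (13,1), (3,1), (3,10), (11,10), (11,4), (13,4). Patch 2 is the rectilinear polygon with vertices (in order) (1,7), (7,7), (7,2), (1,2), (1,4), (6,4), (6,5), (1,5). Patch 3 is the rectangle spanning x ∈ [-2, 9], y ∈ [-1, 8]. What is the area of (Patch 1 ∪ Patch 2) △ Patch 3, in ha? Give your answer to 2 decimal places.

|Patch 1 ∪ Patch 2| = 86.
|(Patch 1 ∪ Patch 2) ∩ Patch 3| = 50.
|(Patch 1 ∪ Patch 2) △ Patch 3| = 86 + 99 − 100 = 85.00.

85.00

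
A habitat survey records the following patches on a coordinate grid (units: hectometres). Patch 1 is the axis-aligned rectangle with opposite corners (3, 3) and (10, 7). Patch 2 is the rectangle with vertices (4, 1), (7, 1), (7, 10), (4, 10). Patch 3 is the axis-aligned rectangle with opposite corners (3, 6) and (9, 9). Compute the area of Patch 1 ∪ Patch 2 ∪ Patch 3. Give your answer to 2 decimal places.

49.00

By inclusion–exclusion:
Individual areas: |Patch 1| = 28, |Patch 2| = 27, |Patch 3| = 18.
|Patch 1∩Patch 2|: x∈[4,7], y∈[3,7] → 3·4 = 12.
|Patch 1∩Patch 3|: x∈[3,9], y∈[6,7] → 6·1 = 6.
|Patch 2∩Patch 3|: x∈[4,7], y∈[6,9] → 3·3 = 9.
|Patch 1∩Patch 2∩Patch 3| = 3.
|Patch 1 ∪ Patch 2 ∪ Patch 3| = 73 − 27 + 3 = 49.00.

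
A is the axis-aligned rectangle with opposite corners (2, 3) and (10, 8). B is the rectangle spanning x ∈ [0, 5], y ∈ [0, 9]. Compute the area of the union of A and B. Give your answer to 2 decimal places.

By inclusion–exclusion:
Individual areas: |A| = 40, |B| = 45.
|A∩B|: x∈[2,5], y∈[3,8] → 3·5 = 15.
|A ∪ B| = 85 − 15 = 70.00.

70.00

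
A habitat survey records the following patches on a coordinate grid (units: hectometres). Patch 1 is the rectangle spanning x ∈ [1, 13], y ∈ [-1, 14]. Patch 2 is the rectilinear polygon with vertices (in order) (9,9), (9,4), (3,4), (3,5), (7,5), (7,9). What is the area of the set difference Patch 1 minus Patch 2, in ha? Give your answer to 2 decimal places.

|Patch 1| = 180, |Patch 1∩Patch 2| = 14.
|Patch 1 ∖ Patch 2| = |Patch 1| − |Patch 1∩Patch 2| = 180 − 14 = 166.00.

166.00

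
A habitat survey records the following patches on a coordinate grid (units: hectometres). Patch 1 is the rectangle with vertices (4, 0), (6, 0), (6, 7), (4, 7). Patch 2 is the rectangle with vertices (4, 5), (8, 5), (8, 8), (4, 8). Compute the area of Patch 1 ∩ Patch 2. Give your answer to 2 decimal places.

|Patch 1∩Patch 2|: x∈[4,6], y∈[5,7] → 2·2 = 4.

4.00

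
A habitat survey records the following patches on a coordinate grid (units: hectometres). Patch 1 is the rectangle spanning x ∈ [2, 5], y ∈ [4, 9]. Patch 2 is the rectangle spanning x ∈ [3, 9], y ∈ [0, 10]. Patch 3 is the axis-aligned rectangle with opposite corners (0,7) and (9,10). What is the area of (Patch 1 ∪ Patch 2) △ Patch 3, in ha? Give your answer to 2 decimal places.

|Patch 1 ∪ Patch 2| = 65.
|(Patch 1 ∪ Patch 2) ∩ Patch 3| = 20.
|(Patch 1 ∪ Patch 2) △ Patch 3| = 65 + 27 − 40 = 52.00.

52.00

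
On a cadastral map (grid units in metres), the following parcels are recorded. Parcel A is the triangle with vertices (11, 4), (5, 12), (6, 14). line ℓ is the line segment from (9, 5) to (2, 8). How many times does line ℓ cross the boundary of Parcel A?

The segment lies entirely outside Parcel A and never meets its boundary.

0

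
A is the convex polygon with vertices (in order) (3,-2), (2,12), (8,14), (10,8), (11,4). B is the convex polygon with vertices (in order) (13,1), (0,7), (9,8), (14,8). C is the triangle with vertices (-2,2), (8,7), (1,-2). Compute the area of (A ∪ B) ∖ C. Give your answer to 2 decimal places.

103.93

|A ∪ B| = 114.9893.
|(A ∪ B) ∩ C| = 11.062.
|(A ∪ B) ∖ C| = 114.9893 − 11.062 = 103.93.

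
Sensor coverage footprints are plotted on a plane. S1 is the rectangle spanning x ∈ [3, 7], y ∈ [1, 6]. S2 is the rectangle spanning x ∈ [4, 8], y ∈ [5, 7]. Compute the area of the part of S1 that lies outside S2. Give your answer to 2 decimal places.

17.00

|S1∩S2|: x∈[4,7], y∈[5,6] → 3·1 = 3.
|S1| = 20.
|S1 ∖ S2| = |S1| − |S1∩S2| = 20 − 3 = 17.00.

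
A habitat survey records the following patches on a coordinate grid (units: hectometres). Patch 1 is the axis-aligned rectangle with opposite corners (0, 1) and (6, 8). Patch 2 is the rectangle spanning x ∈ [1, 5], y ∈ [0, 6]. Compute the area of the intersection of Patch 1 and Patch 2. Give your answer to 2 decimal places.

|Patch 1∩Patch 2|: x∈[1,5], y∈[1,6] → 4·5 = 20.

20.00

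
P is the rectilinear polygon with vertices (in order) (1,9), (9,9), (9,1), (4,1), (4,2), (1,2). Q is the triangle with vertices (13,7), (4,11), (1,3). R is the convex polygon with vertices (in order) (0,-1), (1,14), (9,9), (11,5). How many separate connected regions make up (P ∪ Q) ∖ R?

(P ∪ Q) ∖ R splits into 2 disjoint pieces (area 3.8571, area 7.7273).

2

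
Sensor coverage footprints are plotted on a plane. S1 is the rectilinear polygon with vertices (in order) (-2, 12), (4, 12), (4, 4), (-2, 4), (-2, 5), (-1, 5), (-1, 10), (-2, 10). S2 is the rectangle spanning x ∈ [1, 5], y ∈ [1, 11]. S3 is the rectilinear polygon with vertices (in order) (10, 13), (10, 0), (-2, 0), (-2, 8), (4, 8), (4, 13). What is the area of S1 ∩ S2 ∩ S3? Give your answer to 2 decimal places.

12.00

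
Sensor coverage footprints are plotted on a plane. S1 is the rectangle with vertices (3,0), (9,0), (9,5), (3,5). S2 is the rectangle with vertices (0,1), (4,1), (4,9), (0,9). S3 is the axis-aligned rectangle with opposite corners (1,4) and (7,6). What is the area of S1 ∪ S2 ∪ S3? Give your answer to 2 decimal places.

61.00

By inclusion–exclusion:
Individual areas: |S1| = 30, |S2| = 32, |S3| = 12.
|S1∩S2|: x∈[3,4], y∈[1,5] → 1·4 = 4.
|S1∩S3|: x∈[3,7], y∈[4,5] → 4·1 = 4.
|S2∩S3|: x∈[1,4], y∈[4,6] → 3·2 = 6.
|S1∩S2∩S3| = 1.
|S1 ∪ S2 ∪ S3| = 74 − 14 + 1 = 61.00.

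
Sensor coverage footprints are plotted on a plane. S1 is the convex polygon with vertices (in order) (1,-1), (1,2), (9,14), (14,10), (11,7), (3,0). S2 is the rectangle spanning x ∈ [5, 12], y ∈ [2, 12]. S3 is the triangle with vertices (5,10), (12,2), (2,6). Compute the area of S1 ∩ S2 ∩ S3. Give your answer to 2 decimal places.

The intersection is the polygon with vertices (7.392,3.843), (5,4.8), (5,8), (5.757,9.135), (9.088,5.327).
By the shoelace formula its area is 12.46.

12.46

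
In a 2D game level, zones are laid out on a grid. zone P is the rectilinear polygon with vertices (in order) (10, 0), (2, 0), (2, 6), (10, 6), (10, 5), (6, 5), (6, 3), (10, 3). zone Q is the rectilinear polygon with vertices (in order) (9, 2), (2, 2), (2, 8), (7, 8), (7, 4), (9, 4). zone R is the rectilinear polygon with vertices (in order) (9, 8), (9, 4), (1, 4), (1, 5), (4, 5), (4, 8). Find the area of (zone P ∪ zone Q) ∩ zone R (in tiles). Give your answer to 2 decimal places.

16.00

|zone P ∪ zone Q| = 54.
|(zone P ∪ zone Q) ∩ zone R| = 16.00.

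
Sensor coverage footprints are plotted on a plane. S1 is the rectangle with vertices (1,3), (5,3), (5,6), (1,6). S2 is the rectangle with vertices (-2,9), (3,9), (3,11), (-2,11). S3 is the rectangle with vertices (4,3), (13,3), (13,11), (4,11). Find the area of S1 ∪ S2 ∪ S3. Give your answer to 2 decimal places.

91.00

By inclusion–exclusion:
Individual areas: |S1| = 12, |S2| = 10, |S3| = 72.
|S1∩S2| = 0 (no overlap).
|S1∩S3|: x∈[4,5], y∈[3,6] → 1·3 = 3.
|S2∩S3| = 0 (no overlap).
|S1∩S2∩S3| = 0.
|S1 ∪ S2 ∪ S3| = 94 − 3 + 0 = 91.00.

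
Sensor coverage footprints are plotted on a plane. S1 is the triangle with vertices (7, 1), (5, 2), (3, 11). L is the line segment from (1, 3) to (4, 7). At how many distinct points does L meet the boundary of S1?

The segment meets the boundary at (3.914,6.886).

1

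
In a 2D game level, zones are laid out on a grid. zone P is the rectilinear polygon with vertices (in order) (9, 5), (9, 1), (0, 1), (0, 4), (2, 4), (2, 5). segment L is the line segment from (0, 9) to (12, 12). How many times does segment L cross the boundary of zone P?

The segment lies entirely outside zone P and never meets its boundary.

0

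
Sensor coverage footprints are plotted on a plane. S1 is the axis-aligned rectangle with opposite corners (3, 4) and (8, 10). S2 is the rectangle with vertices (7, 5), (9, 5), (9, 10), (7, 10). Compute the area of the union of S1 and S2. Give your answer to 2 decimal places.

By inclusion–exclusion:
Individual areas: |S1| = 30, |S2| = 10.
|S1∩S2|: x∈[7,8], y∈[5,10] → 1·5 = 5.
|S1 ∪ S2| = 40 − 5 = 35.00.

35.00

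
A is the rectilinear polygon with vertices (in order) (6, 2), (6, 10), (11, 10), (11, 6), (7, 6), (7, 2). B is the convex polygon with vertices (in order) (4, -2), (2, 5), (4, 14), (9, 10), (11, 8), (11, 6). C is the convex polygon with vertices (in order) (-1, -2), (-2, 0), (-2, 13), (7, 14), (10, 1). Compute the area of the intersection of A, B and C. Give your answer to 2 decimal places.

13.54

The intersection is the polygon with vertices (7.923,10), (8.846,6), (7,6), (7,2), (6,2), (6,10).
By the shoelace formula its area is 13.54.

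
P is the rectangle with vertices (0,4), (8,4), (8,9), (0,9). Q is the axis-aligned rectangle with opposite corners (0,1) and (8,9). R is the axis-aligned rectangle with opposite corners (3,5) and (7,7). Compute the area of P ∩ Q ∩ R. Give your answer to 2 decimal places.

The intersection is the polygon with vertices (3,5), (3,7), (7,7), (7,5).
By the shoelace formula its area is 8.00.

8.00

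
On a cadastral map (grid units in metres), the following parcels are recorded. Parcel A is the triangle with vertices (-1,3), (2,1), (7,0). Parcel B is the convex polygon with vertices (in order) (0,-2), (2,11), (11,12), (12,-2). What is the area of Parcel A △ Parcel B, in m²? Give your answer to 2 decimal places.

138.78

|Parcel A| = 3.5, |Parcel B| = 141.5, |Parcel A∩Parcel B| = 3.1086.
|Parcel A △ Parcel B| = |Parcel A| + |Parcel B| − 2·|Parcel A∩Parcel B| = 3.5 + 141.5 − 6.2171 = 138.78.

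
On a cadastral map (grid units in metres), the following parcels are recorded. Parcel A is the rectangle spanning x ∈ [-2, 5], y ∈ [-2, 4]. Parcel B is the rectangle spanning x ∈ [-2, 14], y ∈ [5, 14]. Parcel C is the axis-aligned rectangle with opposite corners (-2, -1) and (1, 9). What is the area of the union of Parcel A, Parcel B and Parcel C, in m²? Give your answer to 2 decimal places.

189.00

By inclusion–exclusion:
Individual areas: |Parcel A| = 42, |Parcel B| = 144, |Parcel C| = 30.
|Parcel A∩Parcel B| = 0 (no overlap).
|Parcel A∩Parcel C|: x∈[-2,1], y∈[-1,4] → 3·5 = 15.
|Parcel B∩Parcel C|: x∈[-2,1], y∈[5,9] → 3·4 = 12.
|Parcel A∩Parcel B∩Parcel C| = 0.
|Parcel A ∪ Parcel B ∪ Parcel C| = 216 − 27 + 0 = 189.00.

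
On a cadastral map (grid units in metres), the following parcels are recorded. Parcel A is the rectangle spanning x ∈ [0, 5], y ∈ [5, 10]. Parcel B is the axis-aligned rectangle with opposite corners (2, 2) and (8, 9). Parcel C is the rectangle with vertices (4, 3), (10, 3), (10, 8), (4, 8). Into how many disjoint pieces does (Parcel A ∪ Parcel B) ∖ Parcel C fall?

1

(Parcel A ∪ Parcel B) ∖ Parcel C is a single connected region.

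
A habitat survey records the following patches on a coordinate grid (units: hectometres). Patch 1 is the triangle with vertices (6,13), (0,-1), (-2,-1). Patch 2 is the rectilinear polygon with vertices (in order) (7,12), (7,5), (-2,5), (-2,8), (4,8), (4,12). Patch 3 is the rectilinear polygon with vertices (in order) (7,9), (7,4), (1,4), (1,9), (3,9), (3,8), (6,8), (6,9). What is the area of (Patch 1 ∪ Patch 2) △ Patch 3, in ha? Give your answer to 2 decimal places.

|Patch 1 ∪ Patch 2| = 49.119.
|(Patch 1 ∪ Patch 2) ∩ Patch 3| = 20.1964.
|(Patch 1 ∪ Patch 2) △ Patch 3| = 49.119 + 27 − 40.3929 = 35.73.

35.73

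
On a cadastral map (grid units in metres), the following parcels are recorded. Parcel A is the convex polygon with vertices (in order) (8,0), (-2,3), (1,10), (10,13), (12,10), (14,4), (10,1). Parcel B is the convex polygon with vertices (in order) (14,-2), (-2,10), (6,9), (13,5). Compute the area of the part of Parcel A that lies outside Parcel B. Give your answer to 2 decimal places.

83.20

|Parcel A| = 134, |Parcel A∩Parcel B| = 50.8024.
|Parcel A ∖ Parcel B| = |Parcel A| − |Parcel A∩Parcel B| = 134 − 50.8024 = 83.20.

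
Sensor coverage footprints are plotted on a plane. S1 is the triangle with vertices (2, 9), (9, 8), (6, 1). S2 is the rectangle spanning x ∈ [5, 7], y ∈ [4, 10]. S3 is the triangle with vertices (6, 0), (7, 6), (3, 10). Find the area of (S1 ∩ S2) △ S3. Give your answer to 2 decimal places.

|S1 ∩ S2| = 8.8571.
|(S1 ∩ S2) ∩ S3| = 5.6667.
|(S1 ∩ S2) △ S3| = 8.8571 + 14 − 11.3333 = 11.52.

11.52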